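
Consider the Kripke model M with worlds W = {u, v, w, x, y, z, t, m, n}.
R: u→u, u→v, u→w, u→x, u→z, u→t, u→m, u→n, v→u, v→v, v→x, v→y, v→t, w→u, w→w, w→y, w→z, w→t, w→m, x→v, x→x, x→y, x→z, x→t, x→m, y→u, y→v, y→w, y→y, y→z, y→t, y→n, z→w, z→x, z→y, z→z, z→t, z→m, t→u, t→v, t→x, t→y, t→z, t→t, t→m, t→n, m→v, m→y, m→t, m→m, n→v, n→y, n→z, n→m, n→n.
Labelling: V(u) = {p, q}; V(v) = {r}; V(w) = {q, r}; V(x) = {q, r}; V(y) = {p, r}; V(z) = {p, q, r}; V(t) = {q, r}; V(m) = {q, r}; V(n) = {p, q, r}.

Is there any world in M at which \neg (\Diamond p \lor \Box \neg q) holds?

Let φ = \neg (\Diamond p \lor \Box \neg q). Evaluate φ at each world:
  u (successors {u, v, w, x, z, t, m, n}): φ is false.
  v (successors {u, v, x, y, t}): φ is false.
  w (successors {u, w, y, z, t, m}): φ is false.
  x (successors {v, x, y, z, t, m}): φ is false.
  y (successors {u, v, w, y, z, t, n}): φ is false.
  z (successors {w, x, y, z, t, m}): φ is false.
  t (successors {u, v, x, y, z, t, m, n}): φ is false.
  m (successors {v, y, t, m}): φ is false.
  n (successors {v, y, z, m, n}): φ is false.
For instance, at n:
  At n: \Diamond p \lor \Box \neg q is true, so \neg (\Diamond p \lor \Box \neg q) is false.
    At n: \Diamond p is true, \Box \neg q is false, so \Diamond p \lor \Box \neg q is true.
      At n: \Diamond p requires p at some successor in {v, y, z, m, n}.
        p holds at y, so \Diamond p is true at n.
      At n: \Box \neg q requires \neg q at every successor {v, y, z, m, n}.
        \neg q fails at z, so \Box \neg q is false at n.

No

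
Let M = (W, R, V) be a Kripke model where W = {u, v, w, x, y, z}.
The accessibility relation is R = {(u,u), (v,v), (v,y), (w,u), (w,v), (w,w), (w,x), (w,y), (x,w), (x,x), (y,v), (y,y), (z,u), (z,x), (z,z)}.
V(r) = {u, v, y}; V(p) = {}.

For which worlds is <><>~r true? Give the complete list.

w, x, z

Recall that <>ψ holds at a world iff ψ holds at some accessible world.
Let φ = <><>~r. Evaluate φ at each world:
  u (successors {u}): φ is false.
  v (successors {v, y}): φ is false.
  w (successors {u, v, w, x, y}): φ is true.
  x (successors {w, x}): φ is true.
  y (successors {v, y}): φ is false.
  z (successors {u, x, z}): φ is true.
For instance, at z:
  At z: <><>~r requires <>~r at some successor in {u, x, z}.
    <>~r holds at x, so <><>~r is true at z.
      At x: <>~r requires ~r at some successor in {w, x}.
        ~r holds at w, so <>~r is true at x.
Satisfying worlds: {w, x, z}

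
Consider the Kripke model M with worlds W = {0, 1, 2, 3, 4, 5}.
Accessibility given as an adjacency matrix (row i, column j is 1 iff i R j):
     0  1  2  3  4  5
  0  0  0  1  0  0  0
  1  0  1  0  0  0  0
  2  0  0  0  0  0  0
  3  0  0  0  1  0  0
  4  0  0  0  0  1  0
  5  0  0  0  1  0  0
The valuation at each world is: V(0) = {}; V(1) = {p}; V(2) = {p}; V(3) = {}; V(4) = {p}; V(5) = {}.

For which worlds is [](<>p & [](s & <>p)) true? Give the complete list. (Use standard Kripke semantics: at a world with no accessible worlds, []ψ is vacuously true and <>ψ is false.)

Let φ = [](<>p & [](s & <>p)). Evaluate φ at each world:
  0 (successors {2}): φ is false.
  1 (successors {1}): φ is false.
  2 (successors ∅): φ is true.
  3 (successors {3}): φ is false.
  4 (successors {4}): φ is false.
  5 (successors {3}): φ is false.
For instance, at 4:
  At 4: [](<>p & [](s & <>p)) requires <>p & [](s & <>p) at every successor {4}.
    <>p & [](s & <>p) fails at 4, so [](<>p & [](s & <>p)) is false at 4.
      At 4: <>p is true, [](s & <>p) is false, so <>p & [](s & <>p) is false.
Satisfying worlds: {2}

2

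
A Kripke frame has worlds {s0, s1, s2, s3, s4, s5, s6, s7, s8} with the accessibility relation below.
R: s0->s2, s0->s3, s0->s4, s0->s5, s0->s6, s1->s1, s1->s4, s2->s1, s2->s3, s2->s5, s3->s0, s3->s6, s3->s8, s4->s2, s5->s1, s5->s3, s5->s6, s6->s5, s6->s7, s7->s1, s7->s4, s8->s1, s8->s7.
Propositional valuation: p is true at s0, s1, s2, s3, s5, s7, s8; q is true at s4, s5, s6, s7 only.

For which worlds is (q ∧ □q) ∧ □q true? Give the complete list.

s6

Let φ = (q ∧ □q) ∧ □q. Evaluate φ at each world:
  s0 (successors {s2, s3, s4, s5, s6}): φ is false.
  s1 (successors {s1, s4}): φ is false.
  s2 (successors {s1, s3, s5}): φ is false.
  s3 (successors {s0, s6, s8}): φ is false.
  s4 (successors {s2}): φ is false.
  s5 (successors {s1, s3, s6}): φ is false.
  s6 (successors {s5, s7}): φ is true.
  s7 (successors {s1, s4}): φ is false.
  s8 (successors {s1, s7}): φ is false.
For instance, at s8:
  At s8: q ∧ □q is false, □q is false, so (q ∧ □q) ∧ □q is false.
    At s8: q is false, □q is false, so q ∧ □q is false.
      At s8: □q requires q at every successor {s1, s7}.
        q fails at s1, so □q is false at s8.
    At s8: □q requires q at every successor {s1, s7}.
      q fails at s1, so □q is false at s8.
Satisfying worlds: {s6}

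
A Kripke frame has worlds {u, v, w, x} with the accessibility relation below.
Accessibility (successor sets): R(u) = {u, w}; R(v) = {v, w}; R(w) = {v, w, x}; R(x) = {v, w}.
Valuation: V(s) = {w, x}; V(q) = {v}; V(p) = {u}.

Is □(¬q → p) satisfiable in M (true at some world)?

No

Let φ = □(¬q → p). Evaluate φ at each world:
  u (successors {u, w}): φ is false.
  v (successors {v, w}): φ is false.
  w (successors {v, w, x}): φ is false.
  x (successors {v, w}): φ is false.
For instance, at v:
  At v: □(¬q → p) requires ¬q → p at every successor {v, w}.
    ¬q → p fails at w, so □(¬q → p) is false at v.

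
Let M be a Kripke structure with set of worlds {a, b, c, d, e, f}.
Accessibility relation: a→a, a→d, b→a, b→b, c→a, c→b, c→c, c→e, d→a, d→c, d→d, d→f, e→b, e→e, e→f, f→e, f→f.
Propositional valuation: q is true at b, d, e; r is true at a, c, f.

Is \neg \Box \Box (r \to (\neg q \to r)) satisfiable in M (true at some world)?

Let φ = \neg \Box \Box (r \to (\neg q \to r)). Evaluate φ at each world:
  a (successors {a, d}): φ is false.
  b (successors {a, b}): φ is false.
  c (successors {a, b, c, e}): φ is false.
  d (successors {a, c, d, f}): φ is false.
  e (successors {b, e, f}): φ is false.
  f (successors {e, f}): φ is false.
For instance, at b:
  At b: \Box \Box (r \to (\neg q \to r)) is true, so \neg \Box \Box (r \to (\neg q \to r)) is false.
    At b: \Box \Box (r \to (\neg q \to r)) requires \Box (r \to (\neg q \to r)) at every successor {a, b}.
      At a: \Box (r \to (\neg q \to r)) is true.
      At b: \Box (r \to (\neg q \to r)) is true.
    So \Box \Box (r \to (\neg q \to r)) is true at b.

No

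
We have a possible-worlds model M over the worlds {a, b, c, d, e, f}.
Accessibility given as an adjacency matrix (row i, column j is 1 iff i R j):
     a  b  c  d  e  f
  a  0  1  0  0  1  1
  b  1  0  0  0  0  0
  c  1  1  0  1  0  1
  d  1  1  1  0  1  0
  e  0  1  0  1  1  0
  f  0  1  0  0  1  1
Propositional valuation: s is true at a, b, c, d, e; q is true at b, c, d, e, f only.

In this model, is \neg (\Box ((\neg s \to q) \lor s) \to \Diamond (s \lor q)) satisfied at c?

No

At c: \Box ((\neg s \to q) \lor s) \to \Diamond (s \lor q) is true, so \neg (\Box ((\neg s \to q) \lor s) \to \Diamond (s \lor q)) is false.
  At c: \Box ((\neg s \to q) \lor s) is true, \Diamond (s \lor q) is true, so \Box ((\neg s \to q) \lor s) \to \Diamond (s \lor q) is true.
    At c: \Box ((\neg s \to q) \lor s) requires (\neg s \to q) \lor s at every successor {a, b, d, f}.
      At a: (\neg s \to q) \lor s is true.
      At b: (\neg s \to q) \lor s is true.
      At d: (\neg s \to q) \lor s is true.
      At f: (\neg s \to q) \lor s is true.
    So \Box ((\neg s \to q) \lor s) is true at c.
    At c: \Diamond (s \lor q) requires s \lor q at some successor in {a, b, d, f}.
      s \lor q holds at a, so \Diamond (s \lor q) is true at c.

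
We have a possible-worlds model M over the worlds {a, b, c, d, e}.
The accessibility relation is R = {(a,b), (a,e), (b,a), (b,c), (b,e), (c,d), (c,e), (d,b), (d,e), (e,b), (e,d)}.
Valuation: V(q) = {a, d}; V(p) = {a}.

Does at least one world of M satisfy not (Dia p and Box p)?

Recall that Box ψ holds at a world iff ψ holds at every accessible world, and Dia ψ holds iff ψ holds at some accessible world.
Let φ = not (Dia p and Box p). Evaluate φ at each world:
  a (successors {b, e}): φ is true.
  b (successors {a, c, e}): φ is true.
  c (successors {d, e}): φ is true.
  d (successors {b, e}): φ is true.
  e (successors {b, d}): φ is true.
Detail at a (witness):
  At a: Dia p and Box p is false, so not (Dia p and Box p) is true.
    At a: Dia p is false, Box p is false, so Dia p and Box p is false.
      At a: Dia p requires p at some successor in {b, e}.
        At b: p is false.
        At e: p is false.
      So Dia p is false at a.
      At a: Box p requires p at every successor {b, e}.
        p fails at b, so Box p is false at a.

Yes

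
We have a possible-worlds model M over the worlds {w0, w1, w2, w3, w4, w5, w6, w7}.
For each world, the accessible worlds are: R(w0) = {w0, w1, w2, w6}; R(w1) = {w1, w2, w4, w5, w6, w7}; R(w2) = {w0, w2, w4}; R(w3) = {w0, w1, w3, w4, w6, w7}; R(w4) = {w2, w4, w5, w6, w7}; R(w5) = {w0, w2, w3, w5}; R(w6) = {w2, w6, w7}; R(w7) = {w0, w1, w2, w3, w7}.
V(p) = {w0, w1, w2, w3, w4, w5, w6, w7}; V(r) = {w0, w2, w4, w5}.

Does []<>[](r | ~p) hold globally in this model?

Let φ = []<>[](r | ~p). Evaluate φ at each world:
  w0 (successors {w0, w1, w2, w6}): φ is true.
  w1 (successors {w1, w2, w4, w5, w6, w7}): φ is true.
  w2 (successors {w0, w2, w4}): φ is true.
  w3 (successors {w0, w1, w3, w4, w6, w7}): φ is false.
  w4 (successors {w2, w4, w5, w6, w7}): φ is true.
  w5 (successors {w0, w2, w3, w5}): φ is false.
  w6 (successors {w2, w6, w7}): φ is true.
  w7 (successors {w0, w1, w2, w3, w7}): φ is false.
Detail at w3 (counterexample):
  At w3: []<>[](r | ~p) requires <>[](r | ~p) at every successor {w0, w1, w3, w4, w6, w7}.
    <>[](r | ~p) fails at w3, so []<>[](r | ~p) is false at w3.
      At w3: <>[](r | ~p) requires [](r | ~p) at some successor in {w0, w1, w3, w4, w6, w7}.
        At w0: [](r | ~p) is false.
        At w1: [](r | ~p) is false.
        At w3: [](r | ~p) is false.
        At w4: [](r | ~p) is false.
        At w6: [](r | ~p) is false.
        At w7: [](r | ~p) is false.
      So <>[](r | ~p) is false at w3.

No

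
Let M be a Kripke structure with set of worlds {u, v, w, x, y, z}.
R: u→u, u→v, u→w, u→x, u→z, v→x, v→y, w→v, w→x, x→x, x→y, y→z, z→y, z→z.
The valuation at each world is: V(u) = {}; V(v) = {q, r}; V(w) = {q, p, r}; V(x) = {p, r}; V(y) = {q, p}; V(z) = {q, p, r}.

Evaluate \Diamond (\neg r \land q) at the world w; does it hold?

No

At w: \Diamond (\neg r \land q) requires \neg r \land q at some successor in {v, x}.
  At v: \neg r \land q is false.
  At x: \neg r \land q is false.
So \Diamond (\neg r \land q) is false at w.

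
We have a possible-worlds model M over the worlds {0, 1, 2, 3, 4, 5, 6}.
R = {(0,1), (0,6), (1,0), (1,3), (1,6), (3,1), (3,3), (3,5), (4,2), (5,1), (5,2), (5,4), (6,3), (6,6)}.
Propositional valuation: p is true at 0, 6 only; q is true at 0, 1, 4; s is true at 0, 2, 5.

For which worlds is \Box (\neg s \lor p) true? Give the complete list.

0, 1, 2, 6

Let φ = \Box (\neg s \lor p). Evaluate φ at each world:
  0 (successors {1, 6}): φ is true.
  1 (successors {0, 3, 6}): φ is true.
  2 (successors ∅): φ is true.
  3 (successors {1, 3, 5}): φ is false.
  4 (successors {2}): φ is false.
  5 (successors {1, 2, 4}): φ is false.
  6 (successors {3, 6}): φ is true.
For instance, at 0:
  At 0: \Box (\neg s \lor p) requires \neg s \lor p at every successor {1, 6}.
    At 1: \neg s \lor p is true.
    At 6: \neg s \lor p is true.
  So \Box (\neg s \lor p) is true at 0.
Satisfying worlds: {0, 1, 2, 6}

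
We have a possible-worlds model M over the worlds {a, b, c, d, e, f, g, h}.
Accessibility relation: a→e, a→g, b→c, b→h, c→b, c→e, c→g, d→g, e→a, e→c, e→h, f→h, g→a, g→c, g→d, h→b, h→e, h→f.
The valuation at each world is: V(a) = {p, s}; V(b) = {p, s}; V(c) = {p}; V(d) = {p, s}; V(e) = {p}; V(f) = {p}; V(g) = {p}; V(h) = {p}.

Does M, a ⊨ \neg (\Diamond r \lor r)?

Recall that \Diamond ψ holds at a world iff ψ holds at some accessible world.
At a: \Diamond r \lor r is false, so \neg (\Diamond r \lor r) is true.
  At a: \Diamond r is false, r is false, so \Diamond r \lor r is false.
    At a: \Diamond r requires r at some successor in {e, g}.
      At e: r is false.
      At g: r is false.
    So \Diamond r is false at a.

Yes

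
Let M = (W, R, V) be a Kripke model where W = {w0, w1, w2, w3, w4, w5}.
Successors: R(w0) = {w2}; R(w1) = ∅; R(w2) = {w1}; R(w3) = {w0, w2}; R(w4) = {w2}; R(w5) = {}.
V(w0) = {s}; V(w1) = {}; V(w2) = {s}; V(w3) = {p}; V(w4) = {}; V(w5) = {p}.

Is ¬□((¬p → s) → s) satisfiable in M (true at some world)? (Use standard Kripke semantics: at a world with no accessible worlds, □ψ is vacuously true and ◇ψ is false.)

Let φ = ¬□((¬p → s) → s). Evaluate φ at each world:
  w0 (successors {w2}): φ is false.
  w1 (successors ∅): φ is false.
  w2 (successors {w1}): φ is false.
  w3 (successors {w0, w2}): φ is false.
  w4 (successors {w2}): φ is false.
  w5 (successors ∅): φ is false.
For instance, at w4:
  At w4: □((¬p → s) → s) is true, so ¬□((¬p → s) → s) is false.
    At w4: □((¬p → s) → s) requires (¬p → s) → s at every successor {w2}.
      At w2: (¬p → s) → s is true.
    So □((¬p → s) → s) is true at w4.

No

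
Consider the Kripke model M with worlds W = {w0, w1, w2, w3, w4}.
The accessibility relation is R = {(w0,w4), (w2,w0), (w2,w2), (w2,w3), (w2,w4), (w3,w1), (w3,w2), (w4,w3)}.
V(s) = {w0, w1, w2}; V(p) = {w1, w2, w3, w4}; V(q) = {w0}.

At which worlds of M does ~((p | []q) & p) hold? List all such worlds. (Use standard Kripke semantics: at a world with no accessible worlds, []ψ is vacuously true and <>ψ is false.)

w0

Recall that []ψ holds at a world iff ψ holds at every accessible world, and <>ψ holds iff ψ holds at some accessible world.
Let φ = ~((p | []q) & p). Evaluate φ at each world:
  w0 (successors {w4}): φ is true.
  w1 (successors ∅): φ is false.
  w2 (successors {w0, w2, w3, w4}): φ is false.
  w3 (successors {w1, w2}): φ is false.
  w4 (successors {w3}): φ is false.
For instance, at w2:
  At w2: (p | []q) & p is true, so ~((p | []q) & p) is false.
    At w2: p | []q is true, p is true, so (p | []q) & p is true.
      At w2: p is true, []q is false, so p | []q is true.
Satisfying worlds: {w0}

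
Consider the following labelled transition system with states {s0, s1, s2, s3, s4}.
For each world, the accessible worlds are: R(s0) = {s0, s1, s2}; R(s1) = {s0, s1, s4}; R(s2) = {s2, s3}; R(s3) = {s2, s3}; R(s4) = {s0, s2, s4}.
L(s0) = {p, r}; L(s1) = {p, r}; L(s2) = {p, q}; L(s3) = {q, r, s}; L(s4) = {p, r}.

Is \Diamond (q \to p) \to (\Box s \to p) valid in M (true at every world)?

Recall that \Box ψ holds at a world iff ψ holds at every accessible world, and \Diamond ψ holds iff ψ holds at some accessible world.
Let φ = \Diamond (q \to p) \to (\Box s \to p). Evaluate φ at each world:
  s0 (successors {s0, s1, s2}): φ is true.
  s1 (successors {s0, s1, s4}): φ is true.
  s2 (successors {s2, s3}): φ is true.
  s3 (successors {s2, s3}): φ is true.
  s4 (successors {s0, s2, s4}): φ is true.
For instance, at s3:
  At s3: \Diamond (q \to p) is true, \Box s \to p is true, so \Diamond (q \to p) \to (\Box s \to p) is true.
    At s3: \Diamond (q \to p) requires q \to p at some successor in {s2, s3}.
      q \to p holds at s2, so \Diamond (q \to p) is true at s3.
    At s3: \Box s is false, p is false, so \Box s \to p is true.
      At s3: \Box s requires s at every successor {s2, s3}.
        s fails at s2, so \Box s is false at s3.

Yes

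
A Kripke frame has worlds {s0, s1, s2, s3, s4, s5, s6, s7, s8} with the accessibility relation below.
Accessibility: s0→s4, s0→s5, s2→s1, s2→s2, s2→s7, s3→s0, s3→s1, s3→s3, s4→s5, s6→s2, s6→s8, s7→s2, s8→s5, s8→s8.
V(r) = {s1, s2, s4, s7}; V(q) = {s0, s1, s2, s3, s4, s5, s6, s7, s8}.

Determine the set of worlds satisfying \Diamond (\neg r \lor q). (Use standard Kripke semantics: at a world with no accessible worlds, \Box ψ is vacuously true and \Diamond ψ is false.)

s0, s2, s3, s4, s6, s7, s8

Let φ = \Diamond (\neg r \lor q). Evaluate φ at each world:
  s0 (successors {s4, s5}): φ is true.
  s1 (successors ∅): φ is false.
  s2 (successors {s1, s2, s7}): φ is true.
  s3 (successors {s0, s1, s3}): φ is true.
  s4 (successors {s5}): φ is true.
  s5 (successors ∅): φ is false.
  s6 (successors {s2, s8}): φ is true.
  s7 (successors {s2}): φ is true.
  s8 (successors {s5, s8}): φ is true.
For instance, at s6:
  At s6: \Diamond (\neg r \lor q) requires \neg r \lor q at some successor in {s2, s8}.
    \neg r \lor q holds at s2, so \Diamond (\neg r \lor q) is true at s6.
Satisfying worlds: {s0, s2, s3, s4, s6, s7, s8}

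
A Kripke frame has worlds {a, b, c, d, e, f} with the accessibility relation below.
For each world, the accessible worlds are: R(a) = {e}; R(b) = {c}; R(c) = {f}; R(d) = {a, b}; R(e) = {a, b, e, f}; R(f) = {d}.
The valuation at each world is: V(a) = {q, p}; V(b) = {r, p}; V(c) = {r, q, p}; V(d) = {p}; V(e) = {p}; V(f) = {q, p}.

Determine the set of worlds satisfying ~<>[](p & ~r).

a, f

Recall that []ψ holds at a world iff ψ holds at every accessible world, and <>ψ holds iff ψ holds at some accessible world.
Let φ = ~<>[](p & ~r). Evaluate φ at each world:
  a (successors {e}): φ is true.
  b (successors {c}): φ is false.
  c (successors {f}): φ is false.
  d (successors {a, b}): φ is false.
  e (successors {a, b, e, f}): φ is false.
  f (successors {d}): φ is true.
For instance, at b:
  At b: <>[](p & ~r) is true, so ~<>[](p & ~r) is false.
    At b: <>[](p & ~r) requires [](p & ~r) at some successor in {c}.
      [](p & ~r) holds at c, so <>[](p & ~r) is true at b.
Satisfying worlds: {a, f}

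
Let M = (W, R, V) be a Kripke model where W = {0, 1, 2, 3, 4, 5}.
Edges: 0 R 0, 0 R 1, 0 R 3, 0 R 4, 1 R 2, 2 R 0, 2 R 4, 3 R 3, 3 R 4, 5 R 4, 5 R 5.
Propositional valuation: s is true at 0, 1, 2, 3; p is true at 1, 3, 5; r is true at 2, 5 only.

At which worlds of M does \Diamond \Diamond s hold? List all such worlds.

Recall that \Diamond ψ holds at a world iff ψ holds at some accessible world.
Let φ = \Diamond \Diamond s. Evaluate φ at each world:
  0 (successors {0, 1, 3, 4}): φ is true.
  1 (successors {2}): φ is true.
  2 (successors {0, 4}): φ is true.
  3 (successors {3, 4}): φ is true.
  4 (successors ∅): φ is false.
  5 (successors {4, 5}): φ is false.
For instance, at 3:
  At 3: \Diamond \Diamond s requires \Diamond s at some successor in {3, 4}.
    \Diamond s holds at 3, so \Diamond \Diamond s is true at 3.
      At 3: \Diamond s requires s at some successor in {3, 4}.
        s holds at 3, so \Diamond s is true at 3.
Satisfying worlds: {0, 1, 2, 3}

0, 1, 2, 3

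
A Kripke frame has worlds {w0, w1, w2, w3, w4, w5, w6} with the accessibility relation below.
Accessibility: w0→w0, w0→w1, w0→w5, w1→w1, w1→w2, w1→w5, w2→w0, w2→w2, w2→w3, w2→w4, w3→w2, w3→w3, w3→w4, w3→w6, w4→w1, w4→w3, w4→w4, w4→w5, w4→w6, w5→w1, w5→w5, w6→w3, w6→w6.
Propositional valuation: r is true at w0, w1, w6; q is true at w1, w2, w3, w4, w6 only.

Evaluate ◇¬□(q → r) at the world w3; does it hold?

Recall that □ψ holds at a world iff ψ holds at every accessible world, and ◇ψ holds iff ψ holds at some accessible world.
At w3: ◇¬□(q → r) requires ¬□(q → r) at some successor in {w2, w3, w4, w6}.
  ¬□(q → r) holds at w2, so ◇¬□(q → r) is true at w3.
    At w2: □(q → r) is false, so ¬□(q → r) is true.
      At w2: □(q → r) requires q → r at every successor {w0, w2, w3, w4}.
        q → r fails at w2, so □(q → r) is false at w2.

Yes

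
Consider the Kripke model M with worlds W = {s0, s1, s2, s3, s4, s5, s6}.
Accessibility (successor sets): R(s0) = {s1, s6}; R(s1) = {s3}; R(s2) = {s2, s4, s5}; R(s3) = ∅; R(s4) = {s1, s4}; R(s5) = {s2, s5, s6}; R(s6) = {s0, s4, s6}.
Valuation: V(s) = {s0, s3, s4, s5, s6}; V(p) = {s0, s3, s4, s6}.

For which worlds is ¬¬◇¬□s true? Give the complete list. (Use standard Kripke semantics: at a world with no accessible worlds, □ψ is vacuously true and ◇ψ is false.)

Recall that □ψ holds at a world iff ψ holds at every accessible world, and ◇ψ holds iff ψ holds at some accessible world.
Let φ = ¬¬◇¬□s. Evaluate φ at each world:
  s0 (successors {s1, s6}): φ is false.
  s1 (successors {s3}): φ is false.
  s2 (successors {s2, s4, s5}): φ is true.
  s3 (successors ∅): φ is false.
  s4 (successors {s1, s4}): φ is true.
  s5 (successors {s2, s5, s6}): φ is true.
  s6 (successors {s0, s4, s6}): φ is true.
For instance, at s5:
  At s5: ¬◇¬□s is false, so ¬¬◇¬□s is true.
    At s5: ◇¬□s is true, so ¬◇¬□s is false.
      At s5: ◇¬□s requires ¬□s at some successor in {s2, s5, s6}.
        ¬□s holds at s2, so ◇¬□s is true at s5.
Satisfying worlds: {s2, s4, s5, s6}

s2, s4, s5, s6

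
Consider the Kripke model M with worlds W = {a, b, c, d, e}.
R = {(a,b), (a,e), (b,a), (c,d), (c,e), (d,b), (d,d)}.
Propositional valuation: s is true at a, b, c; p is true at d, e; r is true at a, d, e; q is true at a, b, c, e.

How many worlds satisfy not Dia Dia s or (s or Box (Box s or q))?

Let φ = not Dia Dia s or (s or Box (Box s or q)). Evaluate φ at each world:
  a (successors {b, e}): φ is true.
  b (successors {a}): φ is true.
  c (successors {d, e}): φ is true.
  d (successors {b, d}): φ is false.
  e (successors ∅): φ is true.
For instance, at a:
  At a: not Dia Dia s is false, s or Box (Box s or q) is true, so not Dia Dia s or (s or Box (Box s or q)) is true.
    At a: Dia Dia s is true, so not Dia Dia s is false.
      At a: Dia Dia s requires Dia s at some successor in {b, e}.
        Dia s holds at b, so Dia Dia s is true at a.
    At a: s is true, Box (Box s or q) is true, so s or Box (Box s or q) is true.
      At a: Box (Box s or q) requires Box s or q at every successor {b, e}.
        At b: Box s or q is true.
        At e: Box s or q is true.
      So Box (Box s or q) is true at a.
Satisfying worlds: {a, b, c, e}

4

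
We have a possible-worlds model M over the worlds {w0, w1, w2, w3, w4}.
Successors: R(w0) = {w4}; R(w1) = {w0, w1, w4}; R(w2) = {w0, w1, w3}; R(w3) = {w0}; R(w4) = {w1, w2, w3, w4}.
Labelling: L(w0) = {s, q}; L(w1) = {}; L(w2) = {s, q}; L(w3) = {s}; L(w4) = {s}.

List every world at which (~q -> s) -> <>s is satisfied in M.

w0, w1, w2, w3, w4

Let φ = (~q -> s) -> <>s. Evaluate φ at each world:
  w0 (successors {w4}): φ is true.
  w1 (successors {w0, w1, w4}): φ is true.
  w2 (successors {w0, w1, w3}): φ is true.
  w3 (successors {w0}): φ is true.
  w4 (successors {w1, w2, w3, w4}): φ is true.
For instance, at w1:
  At w1: ~q -> s is false, <>s is true, so (~q -> s) -> <>s is true.
    At w1: <>s requires s at some successor in {w0, w1, w4}.
      s holds at w0, so <>s is true at w1.
Satisfying worlds: {w0, w1, w2, w3, w4}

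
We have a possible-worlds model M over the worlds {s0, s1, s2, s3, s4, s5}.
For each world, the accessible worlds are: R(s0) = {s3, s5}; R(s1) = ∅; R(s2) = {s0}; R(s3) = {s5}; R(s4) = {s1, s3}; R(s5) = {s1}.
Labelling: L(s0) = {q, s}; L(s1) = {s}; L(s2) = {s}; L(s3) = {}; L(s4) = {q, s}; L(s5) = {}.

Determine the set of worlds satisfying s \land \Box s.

Recall that \Box ψ holds at a world iff ψ holds at every accessible world, and \Diamond ψ holds iff ψ holds at some accessible world.
Let φ = s \land \Box s. Evaluate φ at each world:
  s0 (successors {s3, s5}): φ is false.
  s1 (successors ∅): φ is true.
  s2 (successors {s0}): φ is true.
  s3 (successors {s5}): φ is false.
  s4 (successors {s1, s3}): φ is false.
  s5 (successors {s1}): φ is false.
For instance, at s4:
  At s4: s is true, \Box s is false, so s \land \Box s is false.
    At s4: \Box s requires s at every successor {s1, s3}.
      s fails at s3, so \Box s is false at s4.
Satisfying worlds: {s1, s2}

s1, s2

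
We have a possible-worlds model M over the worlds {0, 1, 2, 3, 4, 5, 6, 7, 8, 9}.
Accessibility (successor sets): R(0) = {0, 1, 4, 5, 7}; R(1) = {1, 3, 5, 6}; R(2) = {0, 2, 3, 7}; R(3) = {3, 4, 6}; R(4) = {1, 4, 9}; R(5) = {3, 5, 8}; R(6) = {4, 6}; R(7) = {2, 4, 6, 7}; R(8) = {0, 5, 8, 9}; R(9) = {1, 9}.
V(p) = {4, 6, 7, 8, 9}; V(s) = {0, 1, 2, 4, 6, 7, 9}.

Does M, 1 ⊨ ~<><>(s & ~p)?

At 1: <><>(s & ~p) is true, so ~<><>(s & ~p) is false.
  At 1: <><>(s & ~p) requires <>(s & ~p) at some successor in {1, 3, 5, 6}.
    <>(s & ~p) holds at 1, so <><>(s & ~p) is true at 1.
      At 1: <>(s & ~p) requires s & ~p at some successor in {1, 3, 5, 6}.
        s & ~p holds at 1, so <>(s & ~p) is true at 1.

No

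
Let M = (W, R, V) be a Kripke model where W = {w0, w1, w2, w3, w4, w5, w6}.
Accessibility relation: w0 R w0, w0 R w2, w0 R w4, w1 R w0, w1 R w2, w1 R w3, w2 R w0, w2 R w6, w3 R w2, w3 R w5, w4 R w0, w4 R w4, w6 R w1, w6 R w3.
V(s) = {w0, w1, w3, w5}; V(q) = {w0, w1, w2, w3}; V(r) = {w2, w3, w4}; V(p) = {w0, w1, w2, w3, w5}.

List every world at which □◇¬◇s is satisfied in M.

w5

Let φ = □◇¬◇s. Evaluate φ at each world:
  w0 (successors {w0, w2, w4}): φ is false.
  w1 (successors {w0, w2, w3}): φ is false.
  w2 (successors {w0, w6}): φ is false.
  w3 (successors {w2, w5}): φ is false.
  w4 (successors {w0, w4}): φ is false.
  w5 (successors ∅): φ is true.
  w6 (successors {w1, w3}): φ is false.
For instance, at w0:
  At w0: □◇¬◇s requires ◇¬◇s at every successor {w0, w2, w4}.
    ◇¬◇s fails at w0, so □◇¬◇s is false at w0.
      At w0: ◇¬◇s requires ¬◇s at some successor in {w0, w2, w4}.
        At w0: ¬◇s is false.
        At w2: ¬◇s is false.
        At w4: ¬◇s is false.
      So ◇¬◇s is false at w0.
Satisfying worlds: {w5}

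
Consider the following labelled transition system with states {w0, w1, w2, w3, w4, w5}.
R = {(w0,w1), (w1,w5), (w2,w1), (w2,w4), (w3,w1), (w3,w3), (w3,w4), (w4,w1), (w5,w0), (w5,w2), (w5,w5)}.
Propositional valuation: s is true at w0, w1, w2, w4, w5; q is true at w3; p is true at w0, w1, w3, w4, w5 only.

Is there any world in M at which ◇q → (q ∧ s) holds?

Let φ = ◇q → (q ∧ s). Evaluate φ at each world:
  w0 (successors {w1}): φ is true.
  w1 (successors {w5}): φ is true.
  w2 (successors {w1, w4}): φ is true.
  w3 (successors {w1, w3, w4}): φ is false.
  w4 (successors {w1}): φ is true.
  w5 (successors {w0, w2, w5}): φ is true.
Detail at w0 (witness):
  At w0: ◇q is false, q ∧ s is false, so ◇q → (q ∧ s) is true.
    At w0: ◇q requires q at some successor in {w1}.
      At w1: q is false.
    So ◇q is false at w0.

Yes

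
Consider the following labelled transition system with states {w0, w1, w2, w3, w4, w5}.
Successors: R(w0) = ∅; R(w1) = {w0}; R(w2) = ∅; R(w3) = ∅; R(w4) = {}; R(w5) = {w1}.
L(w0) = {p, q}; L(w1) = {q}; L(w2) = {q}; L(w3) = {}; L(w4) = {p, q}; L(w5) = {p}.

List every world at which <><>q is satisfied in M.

w5

Recall that <>ψ holds at a world iff ψ holds at some accessible world.
Let φ = <><>q. Evaluate φ at each world:
  w0 (successors ∅): φ is false.
  w1 (successors {w0}): φ is false.
  w2 (successors ∅): φ is false.
  w3 (successors ∅): φ is false.
  w4 (successors ∅): φ is false.
  w5 (successors {w1}): φ is true.
For instance, at w5:
  At w5: <><>q requires <>q at some successor in {w1}.
    <>q holds at w1, so <><>q is true at w5.
      At w1: <>q requires q at some successor in {w0}.
        q holds at w0, so <>q is true at w1.
Satisfying worlds: {w5}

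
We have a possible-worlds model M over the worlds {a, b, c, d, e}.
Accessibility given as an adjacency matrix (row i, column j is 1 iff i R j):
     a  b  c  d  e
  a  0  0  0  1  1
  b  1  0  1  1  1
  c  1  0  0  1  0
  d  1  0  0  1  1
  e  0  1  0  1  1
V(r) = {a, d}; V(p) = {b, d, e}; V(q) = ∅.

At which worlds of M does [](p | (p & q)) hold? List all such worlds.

Recall that []ψ holds at a world iff ψ holds at every accessible world, and <>ψ holds iff ψ holds at some accessible world.
Let φ = [](p | (p & q)). Evaluate φ at each world:
  a (successors {d, e}): φ is true.
  b (successors {a, c, d, e}): φ is false.
  c (successors {a, d}): φ is false.
  d (successors {a, d, e}): φ is false.
  e (successors {b, d, e}): φ is true.
For instance, at e:
  At e: [](p | (p & q)) requires p | (p & q) at every successor {b, d, e}.
    At b: p | (p & q) is true.
    At d: p | (p & q) is true.
    At e: p | (p & q) is true.
  So [](p | (p & q)) is true at e.
Satisfying worlds: {a, e}

a, e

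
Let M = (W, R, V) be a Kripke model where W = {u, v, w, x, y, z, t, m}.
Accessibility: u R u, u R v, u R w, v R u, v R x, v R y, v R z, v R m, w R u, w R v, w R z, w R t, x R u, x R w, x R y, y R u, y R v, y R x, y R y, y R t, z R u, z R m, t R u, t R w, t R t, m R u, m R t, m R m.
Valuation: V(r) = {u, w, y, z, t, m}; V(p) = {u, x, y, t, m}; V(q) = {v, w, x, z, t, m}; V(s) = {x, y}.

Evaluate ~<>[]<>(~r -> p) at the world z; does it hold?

No

Recall that []ψ holds at a world iff ψ holds at every accessible world, and <>ψ holds iff ψ holds at some accessible world.
At z: <>[]<>(~r -> p) is true, so ~<>[]<>(~r -> p) is false.
  At z: <>[]<>(~r -> p) requires []<>(~r -> p) at some successor in {u, m}.
    []<>(~r -> p) holds at u, so <>[]<>(~r -> p) is true at z.
      At u: []<>(~r -> p) requires <>(~r -> p) at every successor {u, v, w}.
        At u: <>(~r -> p) is true.
        At v: <>(~r -> p) is true.
        At w: <>(~r -> p) is true.
      So []<>(~r -> p) is true at u.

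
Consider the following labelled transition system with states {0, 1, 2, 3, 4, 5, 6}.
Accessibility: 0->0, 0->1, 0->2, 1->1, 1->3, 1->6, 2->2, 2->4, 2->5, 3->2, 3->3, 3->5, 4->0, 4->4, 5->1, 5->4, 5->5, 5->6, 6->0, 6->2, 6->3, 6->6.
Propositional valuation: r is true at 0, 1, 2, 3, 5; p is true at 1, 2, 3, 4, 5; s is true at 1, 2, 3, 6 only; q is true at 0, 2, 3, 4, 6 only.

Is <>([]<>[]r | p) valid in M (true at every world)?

Yes

Let φ = <>([]<>[]r | p). Evaluate φ at each world:
  0 (successors {0, 1, 2}): φ is true.
  1 (successors {1, 3, 6}): φ is true.
  2 (successors {2, 4, 5}): φ is true.
  3 (successors {2, 3, 5}): φ is true.
  4 (successors {0, 4}): φ is true.
  5 (successors {1, 4, 5, 6}): φ is true.
  6 (successors {0, 2, 3, 6}): φ is true.
For instance, at 1:
  At 1: <>([]<>[]r | p) requires []<>[]r | p at some successor in {1, 3, 6}.
    []<>[]r | p holds at 1, so <>([]<>[]r | p) is true at 1.
      At 1: []<>[]r is true, p is true, so []<>[]r | p is true.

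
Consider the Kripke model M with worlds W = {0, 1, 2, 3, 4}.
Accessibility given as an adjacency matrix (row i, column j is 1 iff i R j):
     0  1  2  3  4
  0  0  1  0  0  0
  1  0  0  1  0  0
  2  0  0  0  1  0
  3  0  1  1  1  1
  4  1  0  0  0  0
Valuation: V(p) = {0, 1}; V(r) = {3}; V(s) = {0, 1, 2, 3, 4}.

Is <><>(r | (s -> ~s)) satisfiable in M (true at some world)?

Recall that <>ψ holds at a world iff ψ holds at some accessible world.
Let φ = <><>(r | (s -> ~s)). Evaluate φ at each world:
  0 (successors {1}): φ is false.
  1 (successors {2}): φ is true.
  2 (successors {3}): φ is true.
  3 (successors {1, 2, 3, 4}): φ is true.
  4 (successors {0}): φ is false.
Detail at 1 (witness):
  At 1: <><>(r | (s -> ~s)) requires <>(r | (s -> ~s)) at some successor in {2}.
    <>(r | (s -> ~s)) holds at 2, so <><>(r | (s -> ~s)) is true at 1.
      At 2: <>(r | (s -> ~s)) requires r | (s -> ~s) at some successor in {3}.
        r | (s -> ~s) holds at 3, so <>(r | (s -> ~s)) is true at 2.

Yes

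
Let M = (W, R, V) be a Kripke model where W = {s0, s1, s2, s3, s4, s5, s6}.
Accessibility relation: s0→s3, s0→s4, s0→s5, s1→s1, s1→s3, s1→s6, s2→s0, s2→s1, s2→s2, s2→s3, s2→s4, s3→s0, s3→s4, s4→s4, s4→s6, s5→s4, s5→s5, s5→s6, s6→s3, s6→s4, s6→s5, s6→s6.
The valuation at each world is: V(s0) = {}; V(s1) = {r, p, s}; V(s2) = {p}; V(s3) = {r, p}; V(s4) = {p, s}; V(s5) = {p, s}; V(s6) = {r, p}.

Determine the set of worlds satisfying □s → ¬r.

Recall that □ψ holds at a world iff ψ holds at every accessible world, and ◇ψ holds iff ψ holds at some accessible world.
Let φ = □s → ¬r. Evaluate φ at each world:
  s0 (successors {s3, s4, s5}): φ is true.
  s1 (successors {s1, s3, s6}): φ is true.
  s2 (successors {s0, s1, s2, s3, s4}): φ is true.
  s3 (successors {s0, s4}): φ is true.
  s4 (successors {s4, s6}): φ is true.
  s5 (successors {s4, s5, s6}): φ is true.
  s6 (successors {s3, s4, s5, s6}): φ is true.
For instance, at s3:
  At s3: □s is false, ¬r is false, so □s → ¬r is true.
    At s3: □s requires s at every successor {s0, s4}.
      s fails at s0, so □s is false at s3.
Satisfying worlds: {s0, s1, s2, s3, s4, s5, s6}

s0, s1, s2, s3, s4, s5, s6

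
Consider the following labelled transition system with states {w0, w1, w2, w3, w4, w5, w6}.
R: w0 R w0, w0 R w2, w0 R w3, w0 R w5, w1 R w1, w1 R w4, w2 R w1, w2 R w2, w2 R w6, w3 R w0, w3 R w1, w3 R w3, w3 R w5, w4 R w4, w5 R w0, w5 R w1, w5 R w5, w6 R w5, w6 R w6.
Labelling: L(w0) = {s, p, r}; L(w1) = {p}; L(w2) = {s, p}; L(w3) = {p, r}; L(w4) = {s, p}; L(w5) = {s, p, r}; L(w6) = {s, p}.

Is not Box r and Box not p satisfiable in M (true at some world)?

No

Let φ = not Box r and Box not p. Evaluate φ at each world:
  w0 (successors {w0, w2, w3, w5}): φ is false.
  w1 (successors {w1, w4}): φ is false.
  w2 (successors {w1, w2, w6}): φ is false.
  w3 (successors {w0, w1, w3, w5}): φ is false.
  w4 (successors {w4}): φ is false.
  w5 (successors {w0, w1, w5}): φ is false.
  w6 (successors {w5, w6}): φ is false.
For instance, at w3:
  At w3: not Box r is true, Box not p is false, so not Box r and Box not p is false.
    At w3: Box r is false, so not Box r is true.
      At w3: Box r requires r at every successor {w0, w1, w3, w5}.
        r fails at w1, so Box r is false at w3.
    At w3: Box not p requires not p at every successor {w0, w1, w3, w5}.
      not p fails at w0, so Box not p is false at w3.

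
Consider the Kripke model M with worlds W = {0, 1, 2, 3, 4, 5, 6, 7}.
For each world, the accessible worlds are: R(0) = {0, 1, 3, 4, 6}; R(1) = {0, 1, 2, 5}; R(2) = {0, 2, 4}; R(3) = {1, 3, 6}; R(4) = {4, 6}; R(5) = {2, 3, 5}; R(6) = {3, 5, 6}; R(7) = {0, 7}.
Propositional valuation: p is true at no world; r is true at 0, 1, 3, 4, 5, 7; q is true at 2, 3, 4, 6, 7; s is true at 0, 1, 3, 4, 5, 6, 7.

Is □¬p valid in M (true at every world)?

Yes

Let φ = □¬p. Evaluate φ at each world:
  0 (successors {0, 1, 3, 4, 6}): φ is true.
  1 (successors {0, 1, 2, 5}): φ is true.
  2 (successors {0, 2, 4}): φ is true.
  3 (successors {1, 3, 6}): φ is true.
  4 (successors {4, 6}): φ is true.
  5 (successors {2, 3, 5}): φ is true.
  6 (successors {3, 5, 6}): φ is true.
  7 (successors {0, 7}): φ is true.
For instance, at 0:
  At 0: □¬p requires ¬p at every successor {0, 1, 3, 4, 6}.
    At 0: ¬p is true.
    At 1: ¬p is true.
    At 3: ¬p is true.
    At 4: ¬p is true.
    At 6: ¬p is true.
  So □¬p is true at 0.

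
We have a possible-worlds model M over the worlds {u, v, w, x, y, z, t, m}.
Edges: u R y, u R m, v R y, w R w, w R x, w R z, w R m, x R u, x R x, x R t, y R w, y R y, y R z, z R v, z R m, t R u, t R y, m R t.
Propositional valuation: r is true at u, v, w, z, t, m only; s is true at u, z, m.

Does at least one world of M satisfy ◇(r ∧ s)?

Yes

Let φ = ◇(r ∧ s). Evaluate φ at each world:
  u (successors {y, m}): φ is true.
  v (successors {y}): φ is false.
  w (successors {w, x, z, m}): φ is true.
  x (successors {u, x, t}): φ is true.
  y (successors {w, y, z}): φ is true.
  z (successors {v, m}): φ is true.
  t (successors {u, y}): φ is true.
  m (successors {t}): φ is false.
Detail at u (witness):
  At u: ◇(r ∧ s) requires r ∧ s at some successor in {y, m}.
    r ∧ s holds at m, so ◇(r ∧ s) is true at u.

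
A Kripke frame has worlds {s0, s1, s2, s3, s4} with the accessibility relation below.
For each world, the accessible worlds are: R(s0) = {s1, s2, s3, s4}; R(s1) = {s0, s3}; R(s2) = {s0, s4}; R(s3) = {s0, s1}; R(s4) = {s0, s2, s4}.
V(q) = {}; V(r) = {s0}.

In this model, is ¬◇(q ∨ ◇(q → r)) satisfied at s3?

Recall that ◇ψ holds at a world iff ψ holds at some accessible world.
At s3: ◇(q ∨ ◇(q → r)) is true, so ¬◇(q ∨ ◇(q → r)) is false.
  At s3: ◇(q ∨ ◇(q → r)) requires q ∨ ◇(q → r) at some successor in {s0, s1}.
    q ∨ ◇(q → r) holds at s0, so ◇(q ∨ ◇(q → r)) is true at s3.
      At s0: q is false, ◇(q → r) is true, so q ∨ ◇(q → r) is true.

No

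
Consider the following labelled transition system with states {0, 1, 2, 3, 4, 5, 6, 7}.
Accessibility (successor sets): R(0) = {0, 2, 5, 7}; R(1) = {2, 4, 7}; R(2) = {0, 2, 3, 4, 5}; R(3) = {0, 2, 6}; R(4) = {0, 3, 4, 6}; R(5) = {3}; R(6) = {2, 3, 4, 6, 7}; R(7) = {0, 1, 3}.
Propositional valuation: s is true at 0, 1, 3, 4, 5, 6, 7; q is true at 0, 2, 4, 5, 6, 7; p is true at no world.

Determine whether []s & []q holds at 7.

No

Recall that []ψ holds at a world iff ψ holds at every accessible world, and <>ψ holds iff ψ holds at some accessible world.
At 7: []s is true, []q is false, so []s & []q is false.
  At 7: []s requires s at every successor {0, 1, 3}.
    At 0: s is true.
    At 1: s is true.
    At 3: s is true.
  So []s is true at 7.
  At 7: []q requires q at every successor {0, 1, 3}.
    q fails at 1, so []q is false at 7.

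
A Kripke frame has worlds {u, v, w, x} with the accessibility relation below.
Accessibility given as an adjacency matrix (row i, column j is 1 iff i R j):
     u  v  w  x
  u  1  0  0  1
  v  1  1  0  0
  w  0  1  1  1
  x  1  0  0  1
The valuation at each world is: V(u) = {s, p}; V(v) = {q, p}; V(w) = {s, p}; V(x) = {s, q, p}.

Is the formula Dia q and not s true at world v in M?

Yes

Recall that Dia ψ holds at a world iff ψ holds at some accessible world.
At v: Dia q is true, not s is true, so Dia q and not s is true.
  At v: Dia q requires q at some successor in {u, v}.
    q holds at v, so Dia q is true at v.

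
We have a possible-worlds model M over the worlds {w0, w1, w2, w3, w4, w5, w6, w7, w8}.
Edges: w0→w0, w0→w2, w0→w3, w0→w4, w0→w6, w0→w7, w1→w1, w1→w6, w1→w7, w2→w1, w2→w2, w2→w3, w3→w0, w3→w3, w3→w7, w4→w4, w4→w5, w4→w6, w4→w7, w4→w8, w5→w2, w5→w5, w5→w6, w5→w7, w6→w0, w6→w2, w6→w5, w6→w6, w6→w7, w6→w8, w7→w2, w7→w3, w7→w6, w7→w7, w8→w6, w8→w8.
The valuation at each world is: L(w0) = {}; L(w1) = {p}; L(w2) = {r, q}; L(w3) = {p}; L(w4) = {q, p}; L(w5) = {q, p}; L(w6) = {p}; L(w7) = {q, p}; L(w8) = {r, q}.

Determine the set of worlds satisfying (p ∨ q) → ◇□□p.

w0

Let φ = (p ∨ q) → ◇□□p. Evaluate φ at each world:
  w0 (successors {w0, w2, w3, w4, w6, w7}): φ is true.
  w1 (successors {w1, w6, w7}): φ is false.
  w2 (successors {w1, w2, w3}): φ is false.
  w3 (successors {w0, w3, w7}): φ is false.
  w4 (successors {w4, w5, w6, w7, w8}): φ is false.
  w5 (successors {w2, w5, w6, w7}): φ is false.
  w6 (successors {w0, w2, w5, w6, w7, w8}): φ is false.
  w7 (successors {w2, w3, w6, w7}): φ is false.
  w8 (successors {w6, w8}): φ is false.
For instance, at w1:
  At w1: p ∨ q is true, ◇□□p is false, so (p ∨ q) → ◇□□p is false.
    At w1: ◇□□p requires □□p at some successor in {w1, w6, w7}.
      At w1: □□p is false.
      At w6: □□p is false.
      At w7: □□p is false.
    So ◇□□p is false at w1.
Satisfying worlds: {w0}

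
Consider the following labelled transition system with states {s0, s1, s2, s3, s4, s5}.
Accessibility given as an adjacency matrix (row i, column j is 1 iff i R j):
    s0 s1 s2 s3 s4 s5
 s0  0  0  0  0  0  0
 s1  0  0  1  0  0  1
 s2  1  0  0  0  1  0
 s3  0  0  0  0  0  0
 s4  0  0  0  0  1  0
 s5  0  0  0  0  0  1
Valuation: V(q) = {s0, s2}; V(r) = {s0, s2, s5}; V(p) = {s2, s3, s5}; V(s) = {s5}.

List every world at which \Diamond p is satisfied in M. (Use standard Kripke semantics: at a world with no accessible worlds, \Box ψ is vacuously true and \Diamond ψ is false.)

s1, s5

Let φ = \Diamond p. Evaluate φ at each world:
  s0 (successors ∅): φ is false.
  s1 (successors {s2, s5}): φ is true.
  s2 (successors {s0, s4}): φ is false.
  s3 (successors ∅): φ is false.
  s4 (successors {s4}): φ is false.
  s5 (successors {s5}): φ is true.
For instance, at s1:
  At s1: \Diamond p requires p at some successor in {s2, s5}.
    p holds at s2, so \Diamond p is true at s1.
Satisfying worlds: {s1, s5}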